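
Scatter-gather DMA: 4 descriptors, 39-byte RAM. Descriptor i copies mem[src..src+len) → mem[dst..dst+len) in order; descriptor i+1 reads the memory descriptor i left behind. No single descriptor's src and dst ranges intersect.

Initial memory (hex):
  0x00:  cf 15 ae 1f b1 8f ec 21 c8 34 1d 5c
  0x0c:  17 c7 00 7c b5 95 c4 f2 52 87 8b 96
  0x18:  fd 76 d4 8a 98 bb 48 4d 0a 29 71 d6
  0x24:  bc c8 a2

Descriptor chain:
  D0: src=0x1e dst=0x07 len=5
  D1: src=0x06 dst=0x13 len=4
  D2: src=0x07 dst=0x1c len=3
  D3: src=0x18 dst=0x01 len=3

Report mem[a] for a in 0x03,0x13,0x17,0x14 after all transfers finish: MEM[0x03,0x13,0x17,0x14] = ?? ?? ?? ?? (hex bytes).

#0 dst[0x07+5] := {0x48,0x4d,0x0a,0x29,0x71}
#1 dst[0x13+4] := {0xec,0x48,0x4d,0x0a}
#2 dst[0x1c+3] := {0x48,0x4d,0x0a}
#3 dst[0x01+3] := {0xfd,0x76,0xd4}
query mem[0x03]=0xd4, mem[0x13]=0xec, mem[0x17]=0x96, mem[0x14]=0x48

MEM[0x03,0x13,0x17,0x14] = d4 ec 96 48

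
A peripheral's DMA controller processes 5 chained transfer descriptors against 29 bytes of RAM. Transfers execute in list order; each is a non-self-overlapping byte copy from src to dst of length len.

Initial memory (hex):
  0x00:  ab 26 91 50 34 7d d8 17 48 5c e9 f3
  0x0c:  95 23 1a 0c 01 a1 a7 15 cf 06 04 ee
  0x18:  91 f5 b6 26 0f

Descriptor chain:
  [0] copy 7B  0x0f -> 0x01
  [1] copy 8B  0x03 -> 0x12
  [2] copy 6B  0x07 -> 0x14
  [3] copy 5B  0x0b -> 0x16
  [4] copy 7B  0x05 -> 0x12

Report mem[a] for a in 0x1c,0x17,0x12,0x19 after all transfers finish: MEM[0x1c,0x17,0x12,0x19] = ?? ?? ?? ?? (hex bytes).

  after D0: wrote 7B at 0x01 = 0c01a1a715cf06
  after D1: wrote 8B at 0x12 = a1a715cf06485ce9
  after D2: wrote 6B at 0x14 = 06485ce9f395
  after D3: wrote 5B at 0x16 = f395231a0c
  after D4: wrote 7B at 0x12 = 15cf06485ce9f3
query mem[0x1c]=0x0f, mem[0x17]=0xe9, mem[0x12]=0x15, mem[0x19]=0x1a

MEM[0x1c,0x17,0x12,0x19] = 0f e9 15 1a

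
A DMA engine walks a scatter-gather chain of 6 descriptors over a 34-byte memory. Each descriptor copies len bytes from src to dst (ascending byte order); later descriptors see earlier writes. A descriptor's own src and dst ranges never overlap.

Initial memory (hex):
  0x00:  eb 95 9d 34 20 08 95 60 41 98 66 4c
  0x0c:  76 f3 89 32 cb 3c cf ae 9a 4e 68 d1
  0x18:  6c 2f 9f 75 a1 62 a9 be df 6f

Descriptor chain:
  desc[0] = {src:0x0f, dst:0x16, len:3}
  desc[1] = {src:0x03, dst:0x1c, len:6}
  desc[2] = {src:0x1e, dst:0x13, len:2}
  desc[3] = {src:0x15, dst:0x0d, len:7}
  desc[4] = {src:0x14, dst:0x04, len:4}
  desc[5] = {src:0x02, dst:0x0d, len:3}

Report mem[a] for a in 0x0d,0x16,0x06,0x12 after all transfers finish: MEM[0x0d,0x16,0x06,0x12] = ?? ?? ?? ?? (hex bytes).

  after D0: wrote 3B at 0x16 = 32cb3c
  after D1: wrote 6B at 0x1c = 342008956041
  after D2: wrote 2B at 0x13 = 0895
  after D3: wrote 7B at 0x0d = 4e32cb3c2f9f75
  after D4: wrote 4B at 0x04 = 954e32cb
  after D5: wrote 3B at 0x0d = 9d3495
query mem[0x0d]=0x9d, mem[0x16]=0x32, mem[0x06]=0x32, mem[0x12]=0x9f

MEM[0x0d,0x16,0x06,0x12] = 9d 32 32 9f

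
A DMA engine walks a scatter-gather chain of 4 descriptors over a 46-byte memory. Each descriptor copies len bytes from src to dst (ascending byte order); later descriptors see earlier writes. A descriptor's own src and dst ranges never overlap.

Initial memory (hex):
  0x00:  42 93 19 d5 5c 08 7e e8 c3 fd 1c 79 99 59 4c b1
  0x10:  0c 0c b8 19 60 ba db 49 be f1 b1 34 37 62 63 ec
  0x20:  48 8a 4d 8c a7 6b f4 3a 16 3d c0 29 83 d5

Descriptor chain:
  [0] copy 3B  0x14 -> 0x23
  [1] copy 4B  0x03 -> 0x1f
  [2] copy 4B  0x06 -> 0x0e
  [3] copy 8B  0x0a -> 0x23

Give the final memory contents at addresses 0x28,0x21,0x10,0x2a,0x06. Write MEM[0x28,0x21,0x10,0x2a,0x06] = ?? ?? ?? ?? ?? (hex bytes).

[0] 0x14->0x23 len=3 : 60 ba db
[1] 0x03->0x1f len=4 : d5 5c 08 7e
[2] 0x06->0x0e len=4 : 7e e8 c3 fd
[3] 0x0a->0x23 len=8 : 1c 79 99 59 7e e8 c3 fd
query mem[0x28]=0xe8, mem[0x21]=0x08, mem[0x10]=0xc3, mem[0x2a]=0xfd, mem[0x06]=0x7e

MEM[0x28,0x21,0x10,0x2a,0x06] = e8 08 c3 fd 7e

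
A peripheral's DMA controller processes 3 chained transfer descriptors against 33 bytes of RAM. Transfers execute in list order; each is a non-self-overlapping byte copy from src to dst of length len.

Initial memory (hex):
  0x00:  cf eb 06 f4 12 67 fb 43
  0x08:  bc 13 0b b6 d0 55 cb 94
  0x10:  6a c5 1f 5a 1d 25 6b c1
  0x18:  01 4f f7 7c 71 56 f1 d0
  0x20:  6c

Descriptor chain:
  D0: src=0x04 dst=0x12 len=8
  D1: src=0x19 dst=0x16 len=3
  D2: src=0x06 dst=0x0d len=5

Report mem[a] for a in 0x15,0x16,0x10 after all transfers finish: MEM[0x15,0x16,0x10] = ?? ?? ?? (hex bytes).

  after D0: wrote 8B at 0x12 = 1267fb43bc130bb6
  after D1: wrote 3B at 0x16 = b6f77c
  after D2: wrote 5B at 0x0d = fb43bc130b
query mem[0x15]=0x43, mem[0x16]=0xb6, mem[0x10]=0x13

MEM[0x15,0x16,0x10] = 43 b6 13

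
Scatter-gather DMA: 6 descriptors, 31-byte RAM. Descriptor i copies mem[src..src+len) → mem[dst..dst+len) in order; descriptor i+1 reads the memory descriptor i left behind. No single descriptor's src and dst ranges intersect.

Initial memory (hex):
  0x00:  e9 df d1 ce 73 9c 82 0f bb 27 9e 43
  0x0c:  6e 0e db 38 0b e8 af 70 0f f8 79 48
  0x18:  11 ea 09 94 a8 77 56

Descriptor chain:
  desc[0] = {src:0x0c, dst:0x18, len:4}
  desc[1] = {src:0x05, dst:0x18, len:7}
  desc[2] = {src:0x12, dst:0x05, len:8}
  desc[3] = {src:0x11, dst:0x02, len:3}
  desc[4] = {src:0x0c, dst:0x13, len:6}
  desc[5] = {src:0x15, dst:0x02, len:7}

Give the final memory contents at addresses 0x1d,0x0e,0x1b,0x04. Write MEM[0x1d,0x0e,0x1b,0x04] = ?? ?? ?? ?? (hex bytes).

[0] 0x0c->0x18 len=4 : 6e 0e db 38
[1] 0x05->0x18 len=7 : 9c 82 0f bb 27 9e 43
[2] 0x12->0x05 len=8 : af 70 0f f8 79 48 9c 82
[3] 0x11->0x02 len=3 : e8 af 70
[4] 0x0c->0x13 len=6 : 82 0e db 38 0b e8
[5] 0x15->0x02 len=7 : db 38 0b e8 82 0f bb
query mem[0x1d]=0x9e, mem[0x0e]=0xdb, mem[0x1b]=0xbb, mem[0x04]=0x0b

MEM[0x1d,0x0e,0x1b,0x04] = 9e db bb 0b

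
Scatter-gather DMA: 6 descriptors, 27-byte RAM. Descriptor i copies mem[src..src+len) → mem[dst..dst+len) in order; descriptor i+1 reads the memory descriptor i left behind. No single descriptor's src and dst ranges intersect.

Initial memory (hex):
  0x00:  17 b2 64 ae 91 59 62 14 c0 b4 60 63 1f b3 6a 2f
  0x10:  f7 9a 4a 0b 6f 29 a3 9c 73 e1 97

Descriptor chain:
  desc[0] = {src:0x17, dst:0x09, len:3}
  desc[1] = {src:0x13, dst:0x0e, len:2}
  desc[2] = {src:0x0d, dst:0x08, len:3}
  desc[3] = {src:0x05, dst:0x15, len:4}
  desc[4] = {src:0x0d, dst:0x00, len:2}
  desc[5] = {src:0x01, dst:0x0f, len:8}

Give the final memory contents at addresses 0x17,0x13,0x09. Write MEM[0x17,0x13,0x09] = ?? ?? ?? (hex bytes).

#0 dst[0x09+3] := {0x9c,0x73,0xe1}
#1 dst[0x0e+2] := {0x0b,0x6f}
#2 dst[0x08+3] := {0xb3,0x0b,0x6f}
#3 dst[0x15+4] := {0x59,0x62,0x14,0xb3}
#4 dst[0x00+2] := {0xb3,0x0b}
#5 dst[0x0f+8] := {0x0b,0x64,0xae,0x91,0x59,0x62,0x14,0xb3}
query mem[0x17]=0x14, mem[0x13]=0x59, mem[0x09]=0x0b

MEM[0x17,0x13,0x09] = 14 59 0b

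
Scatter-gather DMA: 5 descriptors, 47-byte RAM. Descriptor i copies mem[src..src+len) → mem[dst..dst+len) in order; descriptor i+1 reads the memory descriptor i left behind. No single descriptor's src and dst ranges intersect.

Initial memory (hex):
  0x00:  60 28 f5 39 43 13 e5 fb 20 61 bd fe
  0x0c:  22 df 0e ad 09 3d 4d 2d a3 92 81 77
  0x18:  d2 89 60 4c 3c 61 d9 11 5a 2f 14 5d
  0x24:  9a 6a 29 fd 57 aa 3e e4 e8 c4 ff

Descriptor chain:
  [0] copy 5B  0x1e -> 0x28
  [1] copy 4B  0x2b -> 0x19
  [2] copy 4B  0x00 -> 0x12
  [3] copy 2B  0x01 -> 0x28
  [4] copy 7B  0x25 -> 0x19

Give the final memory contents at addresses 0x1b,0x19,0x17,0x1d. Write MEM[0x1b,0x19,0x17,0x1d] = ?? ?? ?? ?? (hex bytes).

D0: mem[0x28..0x2c] <- [d9 11 5a 2f 14]
D1: mem[0x19..0x1c] <- [2f 14 c4 ff]
D2: mem[0x12..0x15] <- [60 28 f5 39]
D3: mem[0x28..0x29] <- [28 f5]
D4: mem[0x19..0x1f] <- [6a 29 fd 28 f5 5a 2f]
query mem[0x1b]=0xfd, mem[0x19]=0x6a, mem[0x17]=0x77, mem[0x1d]=0xf5

MEM[0x1b,0x19,0x17,0x1d] = fd 6a 77 f5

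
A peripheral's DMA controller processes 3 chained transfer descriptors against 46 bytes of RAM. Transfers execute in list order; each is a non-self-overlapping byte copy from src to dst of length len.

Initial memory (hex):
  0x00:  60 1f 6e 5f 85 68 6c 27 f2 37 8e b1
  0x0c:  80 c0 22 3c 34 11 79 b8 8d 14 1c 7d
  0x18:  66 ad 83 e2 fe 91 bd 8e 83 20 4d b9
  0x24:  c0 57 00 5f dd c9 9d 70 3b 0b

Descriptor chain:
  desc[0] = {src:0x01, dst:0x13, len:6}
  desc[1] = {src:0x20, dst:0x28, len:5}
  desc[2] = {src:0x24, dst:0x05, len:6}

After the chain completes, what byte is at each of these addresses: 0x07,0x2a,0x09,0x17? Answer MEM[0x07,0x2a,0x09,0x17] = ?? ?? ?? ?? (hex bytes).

MEM[0x07,0x2a,0x09,0x17] = 00 4d 83 68

  after D0: wrote 6B at 0x13 = 1f6e5f85686c
  after D1: wrote 5B at 0x28 = 83204db9c0
  after D2: wrote 6B at 0x05 = c057005f8320
query mem[0x07]=0x00, mem[0x2a]=0x4d, mem[0x09]=0x83, mem[0x17]=0x68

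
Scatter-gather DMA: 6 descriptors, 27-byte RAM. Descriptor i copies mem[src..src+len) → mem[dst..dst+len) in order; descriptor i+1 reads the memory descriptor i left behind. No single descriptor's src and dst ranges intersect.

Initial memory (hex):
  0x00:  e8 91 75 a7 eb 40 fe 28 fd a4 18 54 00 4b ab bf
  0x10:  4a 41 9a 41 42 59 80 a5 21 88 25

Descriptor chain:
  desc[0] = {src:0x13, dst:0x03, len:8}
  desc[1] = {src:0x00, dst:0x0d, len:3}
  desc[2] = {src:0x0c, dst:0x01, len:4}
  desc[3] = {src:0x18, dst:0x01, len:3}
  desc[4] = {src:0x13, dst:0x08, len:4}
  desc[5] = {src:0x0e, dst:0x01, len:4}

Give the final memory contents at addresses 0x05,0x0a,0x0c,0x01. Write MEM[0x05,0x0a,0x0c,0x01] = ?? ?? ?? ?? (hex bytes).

MEM[0x05,0x0a,0x0c,0x01] = 59 59 00 91

#0 dst[0x03+8] := {0x41,0x42,0x59,0x80,0xa5,0x21,0x88,0x25}
#1 dst[0x0d+3] := {0xe8,0x91,0x75}
#2 dst[0x01+4] := {0x00,0xe8,0x91,0x75}
#3 dst[0x01+3] := {0x21,0x88,0x25}
#4 dst[0x08+4] := {0x41,0x42,0x59,0x80}
#5 dst[0x01+4] := {0x91,0x75,0x4a,0x41}
query mem[0x05]=0x59, mem[0x0a]=0x59, mem[0x0c]=0x00, mem[0x01]=0x91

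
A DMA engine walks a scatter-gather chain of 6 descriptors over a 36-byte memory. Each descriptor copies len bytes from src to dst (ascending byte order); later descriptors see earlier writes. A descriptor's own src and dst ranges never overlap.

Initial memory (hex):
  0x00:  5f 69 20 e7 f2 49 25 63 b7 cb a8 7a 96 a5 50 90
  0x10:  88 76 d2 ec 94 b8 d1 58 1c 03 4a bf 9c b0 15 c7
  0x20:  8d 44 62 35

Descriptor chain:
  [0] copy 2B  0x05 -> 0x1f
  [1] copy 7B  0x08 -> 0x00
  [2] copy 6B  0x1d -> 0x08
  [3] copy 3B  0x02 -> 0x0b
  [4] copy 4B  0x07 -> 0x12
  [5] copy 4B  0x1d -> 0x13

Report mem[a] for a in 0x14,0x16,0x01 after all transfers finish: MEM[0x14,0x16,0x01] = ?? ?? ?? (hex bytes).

MEM[0x14,0x16,0x01] = 15 25 cb

#0 dst[0x1f+2] := {0x49,0x25}
#1 dst[0x00+7] := {0xb7,0xcb,0xa8,0x7a,0x96,0xa5,0x50}
#2 dst[0x08+6] := {0xb0,0x15,0x49,0x25,0x44,0x62}
#3 dst[0x0b+3] := {0xa8,0x7a,0x96}
#4 dst[0x12+4] := {0x63,0xb0,0x15,0x49}
#5 dst[0x13+4] := {0xb0,0x15,0x49,0x25}
query mem[0x14]=0x15, mem[0x16]=0x25, mem[0x01]=0xcb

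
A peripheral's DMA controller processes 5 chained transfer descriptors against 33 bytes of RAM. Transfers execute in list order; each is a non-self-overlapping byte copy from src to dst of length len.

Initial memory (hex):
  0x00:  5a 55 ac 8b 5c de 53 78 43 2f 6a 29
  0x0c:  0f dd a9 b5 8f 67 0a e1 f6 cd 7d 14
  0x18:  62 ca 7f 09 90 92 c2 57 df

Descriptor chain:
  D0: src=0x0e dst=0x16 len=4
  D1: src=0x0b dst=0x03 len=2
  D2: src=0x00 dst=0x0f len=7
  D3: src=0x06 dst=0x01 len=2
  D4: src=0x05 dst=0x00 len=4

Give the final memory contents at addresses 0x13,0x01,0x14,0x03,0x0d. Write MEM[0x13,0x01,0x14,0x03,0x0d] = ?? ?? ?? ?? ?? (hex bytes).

  after D0: wrote 4B at 0x16 = a9b58f67
  after D1: wrote 2B at 0x03 = 290f
  after D2: wrote 7B at 0x0f = 5a55ac290fde53
  after D3: wrote 2B at 0x01 = 5378
  after D4: wrote 4B at 0x00 = de537843
query mem[0x13]=0x0f, mem[0x01]=0x53, mem[0x14]=0xde, mem[0x03]=0x43, mem[0x0d]=0xdd

MEM[0x13,0x01,0x14,0x03,0x0d] = 0f 53 de 43 dd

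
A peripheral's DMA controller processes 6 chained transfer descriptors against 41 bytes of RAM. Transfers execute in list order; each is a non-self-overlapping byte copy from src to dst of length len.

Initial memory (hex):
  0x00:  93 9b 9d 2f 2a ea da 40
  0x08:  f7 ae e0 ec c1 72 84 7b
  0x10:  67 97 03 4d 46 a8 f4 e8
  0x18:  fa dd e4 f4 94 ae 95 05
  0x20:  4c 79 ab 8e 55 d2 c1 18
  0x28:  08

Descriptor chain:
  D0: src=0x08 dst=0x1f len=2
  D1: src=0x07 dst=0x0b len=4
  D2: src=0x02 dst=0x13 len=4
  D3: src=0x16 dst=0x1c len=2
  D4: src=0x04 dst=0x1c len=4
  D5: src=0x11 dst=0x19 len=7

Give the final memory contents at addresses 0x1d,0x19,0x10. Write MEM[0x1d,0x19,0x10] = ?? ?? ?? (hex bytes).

#0 dst[0x1f+2] := {0xf7,0xae}
#1 dst[0x0b+4] := {0x40,0xf7,0xae,0xe0}
#2 dst[0x13+4] := {0x9d,0x2f,0x2a,0xea}
#3 dst[0x1c+2] := {0xea,0xe8}
#4 dst[0x1c+4] := {0x2a,0xea,0xda,0x40}
#5 dst[0x19+7] := {0x97,0x03,0x9d,0x2f,0x2a,0xea,0xe8}
query mem[0x1d]=0x2a, mem[0x19]=0x97, mem[0x10]=0x67

MEM[0x1d,0x19,0x10] = 2a 97 67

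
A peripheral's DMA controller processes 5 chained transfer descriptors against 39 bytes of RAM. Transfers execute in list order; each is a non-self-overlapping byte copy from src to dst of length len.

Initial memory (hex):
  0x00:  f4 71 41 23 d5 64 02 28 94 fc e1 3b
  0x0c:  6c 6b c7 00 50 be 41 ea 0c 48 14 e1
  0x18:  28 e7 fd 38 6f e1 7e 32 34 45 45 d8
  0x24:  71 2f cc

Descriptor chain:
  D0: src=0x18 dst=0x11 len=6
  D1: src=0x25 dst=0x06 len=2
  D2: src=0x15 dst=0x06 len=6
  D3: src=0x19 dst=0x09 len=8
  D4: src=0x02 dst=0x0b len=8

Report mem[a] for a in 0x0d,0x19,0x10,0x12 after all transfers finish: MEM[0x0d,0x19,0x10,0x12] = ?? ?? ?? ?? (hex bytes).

MEM[0x0d,0x19,0x10,0x12] = d5 e7 e1 e7

#0 dst[0x11+6] := {0x28,0xe7,0xfd,0x38,0x6f,0xe1}
#1 dst[0x06+2] := {0x2f,0xcc}
#2 dst[0x06+6] := {0x6f,0xe1,0xe1,0x28,0xe7,0xfd}
#3 dst[0x09+8] := {0xe7,0xfd,0x38,0x6f,0xe1,0x7e,0x32,0x34}
#4 dst[0x0b+8] := {0x41,0x23,0xd5,0x64,0x6f,0xe1,0xe1,0xe7}
query mem[0x0d]=0xd5, mem[0x19]=0xe7, mem[0x10]=0xe1, mem[0x12]=0xe7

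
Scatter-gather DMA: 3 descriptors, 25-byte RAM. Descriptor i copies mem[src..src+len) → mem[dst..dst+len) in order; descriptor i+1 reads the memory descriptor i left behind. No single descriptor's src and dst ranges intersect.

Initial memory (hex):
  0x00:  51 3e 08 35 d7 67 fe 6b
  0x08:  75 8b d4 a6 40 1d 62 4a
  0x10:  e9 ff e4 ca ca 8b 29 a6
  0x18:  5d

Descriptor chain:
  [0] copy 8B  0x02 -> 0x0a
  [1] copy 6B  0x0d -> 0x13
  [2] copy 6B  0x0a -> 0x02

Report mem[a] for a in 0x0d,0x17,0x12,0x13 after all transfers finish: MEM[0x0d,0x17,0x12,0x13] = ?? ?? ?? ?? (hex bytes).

[0] 0x02->0x0a len=8 : 08 35 d7 67 fe 6b 75 8b
[1] 0x0d->0x13 len=6 : 67 fe 6b 75 8b e4
[2] 0x0a->0x02 len=6 : 08 35 d7 67 fe 6b
query mem[0x0d]=0x67, mem[0x17]=0x8b, mem[0x12]=0xe4, mem[0x13]=0x67

MEM[0x0d,0x17,0x12,0x13] = 67 8b e4 67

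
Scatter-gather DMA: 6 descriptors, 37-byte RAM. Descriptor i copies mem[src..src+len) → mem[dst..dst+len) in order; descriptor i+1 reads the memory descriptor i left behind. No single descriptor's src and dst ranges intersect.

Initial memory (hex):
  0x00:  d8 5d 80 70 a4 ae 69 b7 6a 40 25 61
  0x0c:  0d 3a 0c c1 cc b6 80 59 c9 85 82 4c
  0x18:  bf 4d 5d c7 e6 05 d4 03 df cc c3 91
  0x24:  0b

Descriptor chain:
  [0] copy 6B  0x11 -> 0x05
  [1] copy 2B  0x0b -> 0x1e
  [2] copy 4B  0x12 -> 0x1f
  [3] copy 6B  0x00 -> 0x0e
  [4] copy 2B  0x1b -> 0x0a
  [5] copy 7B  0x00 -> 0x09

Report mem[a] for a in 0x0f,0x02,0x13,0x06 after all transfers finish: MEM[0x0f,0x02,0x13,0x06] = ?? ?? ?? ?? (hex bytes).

[0] 0x11->0x05 len=6 : b6 80 59 c9 85 82
[1] 0x0b->0x1e len=2 : 61 0d
[2] 0x12->0x1f len=4 : 80 59 c9 85
[3] 0x00->0x0e len=6 : d8 5d 80 70 a4 b6
[4] 0x1b->0x0a len=2 : c7 e6
[5] 0x00->0x09 len=7 : d8 5d 80 70 a4 b6 80
query mem[0x0f]=0x80, mem[0x02]=0x80, mem[0x13]=0xb6, mem[0x06]=0x80

MEM[0x0f,0x02,0x13,0x06] = 80 80 b6 80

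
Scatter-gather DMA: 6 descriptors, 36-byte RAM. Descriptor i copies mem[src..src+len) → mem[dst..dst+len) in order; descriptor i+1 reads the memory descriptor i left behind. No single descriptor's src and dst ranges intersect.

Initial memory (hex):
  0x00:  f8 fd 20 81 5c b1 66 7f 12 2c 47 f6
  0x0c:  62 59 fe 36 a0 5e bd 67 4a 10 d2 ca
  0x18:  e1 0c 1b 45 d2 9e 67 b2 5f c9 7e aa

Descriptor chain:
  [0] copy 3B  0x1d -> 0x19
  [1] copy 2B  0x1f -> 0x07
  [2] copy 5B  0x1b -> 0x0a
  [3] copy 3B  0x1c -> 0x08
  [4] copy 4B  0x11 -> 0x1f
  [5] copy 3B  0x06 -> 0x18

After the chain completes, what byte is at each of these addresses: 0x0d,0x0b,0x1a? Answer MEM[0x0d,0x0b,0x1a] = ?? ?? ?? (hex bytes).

  after D0: wrote 3B at 0x19 = 9e67b2
  after D1: wrote 2B at 0x07 = b25f
  after D2: wrote 5B at 0x0a = b2d29e67b2
  after D3: wrote 3B at 0x08 = d29e67
  after D4: wrote 4B at 0x1f = 5ebd674a
  after D5: wrote 3B at 0x18 = 66b2d2
query mem[0x0d]=0x67, mem[0x0b]=0xd2, mem[0x1a]=0xd2

MEM[0x0d,0x0b,0x1a] = 67 d2 d2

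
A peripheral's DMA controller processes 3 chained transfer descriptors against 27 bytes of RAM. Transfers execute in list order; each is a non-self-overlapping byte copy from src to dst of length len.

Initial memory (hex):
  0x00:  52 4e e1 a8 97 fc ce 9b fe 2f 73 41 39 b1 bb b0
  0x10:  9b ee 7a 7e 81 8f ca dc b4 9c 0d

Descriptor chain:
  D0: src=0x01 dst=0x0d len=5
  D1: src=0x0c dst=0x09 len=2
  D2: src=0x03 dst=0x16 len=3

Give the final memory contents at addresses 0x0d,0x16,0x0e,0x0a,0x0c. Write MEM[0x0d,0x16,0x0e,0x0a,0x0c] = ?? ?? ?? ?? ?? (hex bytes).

#0 dst[0x0d+5] := {0x4e,0xe1,0xa8,0x97,0xfc}
#1 dst[0x09+2] := {0x39,0x4e}
#2 dst[0x16+3] := {0xa8,0x97,0xfc}
query mem[0x0d]=0x4e, mem[0x16]=0xa8, mem[0x0e]=0xe1, mem[0x0a]=0x4e, mem[0x0c]=0x39

MEM[0x0d,0x16,0x0e,0x0a,0x0c] = 4e a8 e1 4e 39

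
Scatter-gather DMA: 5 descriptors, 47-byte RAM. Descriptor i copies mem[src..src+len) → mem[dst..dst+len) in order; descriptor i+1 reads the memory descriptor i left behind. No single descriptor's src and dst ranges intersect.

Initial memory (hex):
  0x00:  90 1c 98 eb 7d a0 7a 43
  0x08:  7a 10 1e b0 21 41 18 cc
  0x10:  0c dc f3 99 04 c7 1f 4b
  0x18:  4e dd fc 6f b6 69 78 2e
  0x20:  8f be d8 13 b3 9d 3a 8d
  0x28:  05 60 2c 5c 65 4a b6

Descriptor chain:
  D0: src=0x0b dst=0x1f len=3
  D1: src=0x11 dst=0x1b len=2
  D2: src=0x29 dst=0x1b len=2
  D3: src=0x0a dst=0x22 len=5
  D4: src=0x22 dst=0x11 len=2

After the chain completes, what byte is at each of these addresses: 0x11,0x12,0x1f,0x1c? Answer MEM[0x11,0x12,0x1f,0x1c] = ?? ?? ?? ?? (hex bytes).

D0: mem[0x1f..0x21] <- [b0 21 41]
D1: mem[0x1b..0x1c] <- [dc f3]
D2: mem[0x1b..0x1c] <- [60 2c]
D3: mem[0x22..0x26] <- [1e b0 21 41 18]
D4: mem[0x11..0x12] <- [1e b0]
query mem[0x11]=0x1e, mem[0x12]=0xb0, mem[0x1f]=0xb0, mem[0x1c]=0x2c

MEM[0x11,0x12,0x1f,0x1c] = 1e b0 b0 2c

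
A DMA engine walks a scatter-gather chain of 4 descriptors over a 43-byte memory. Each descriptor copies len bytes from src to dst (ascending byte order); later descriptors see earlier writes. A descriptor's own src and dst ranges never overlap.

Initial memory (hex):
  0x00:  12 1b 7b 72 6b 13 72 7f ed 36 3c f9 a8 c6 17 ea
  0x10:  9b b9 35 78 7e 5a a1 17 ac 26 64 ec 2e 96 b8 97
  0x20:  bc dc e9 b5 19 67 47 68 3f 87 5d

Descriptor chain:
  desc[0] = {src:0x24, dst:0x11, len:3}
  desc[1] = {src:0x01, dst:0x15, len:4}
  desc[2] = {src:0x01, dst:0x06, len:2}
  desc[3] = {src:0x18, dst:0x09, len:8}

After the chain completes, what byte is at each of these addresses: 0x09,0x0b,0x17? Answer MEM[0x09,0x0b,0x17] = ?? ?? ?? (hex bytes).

[0] 0x24->0x11 len=3 : 19 67 47
[1] 0x01->0x15 len=4 : 1b 7b 72 6b
[2] 0x01->0x06 len=2 : 1b 7b
[3] 0x18->0x09 len=8 : 6b 26 64 ec 2e 96 b8 97
query mem[0x09]=0x6b, mem[0x0b]=0x64, mem[0x17]=0x72

MEM[0x09,0x0b,0x17] = 6b 64 72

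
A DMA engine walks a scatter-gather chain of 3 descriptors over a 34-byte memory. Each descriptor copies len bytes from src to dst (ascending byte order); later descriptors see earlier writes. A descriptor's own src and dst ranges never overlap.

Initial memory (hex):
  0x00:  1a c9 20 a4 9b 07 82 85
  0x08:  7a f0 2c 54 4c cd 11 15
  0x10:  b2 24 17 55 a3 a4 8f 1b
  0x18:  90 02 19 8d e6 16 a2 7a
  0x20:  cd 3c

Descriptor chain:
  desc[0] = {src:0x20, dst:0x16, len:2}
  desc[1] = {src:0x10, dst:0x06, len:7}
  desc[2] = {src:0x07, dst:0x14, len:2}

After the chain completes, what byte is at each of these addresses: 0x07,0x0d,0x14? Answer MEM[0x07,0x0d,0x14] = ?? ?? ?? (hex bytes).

MEM[0x07,0x0d,0x14] = 24 cd 24

[0] 0x20->0x16 len=2 : cd 3c
[1] 0x10->0x06 len=7 : b2 24 17 55 a3 a4 cd
[2] 0x07->0x14 len=2 : 24 17
query mem[0x07]=0x24, mem[0x0d]=0xcd, mem[0x14]=0x24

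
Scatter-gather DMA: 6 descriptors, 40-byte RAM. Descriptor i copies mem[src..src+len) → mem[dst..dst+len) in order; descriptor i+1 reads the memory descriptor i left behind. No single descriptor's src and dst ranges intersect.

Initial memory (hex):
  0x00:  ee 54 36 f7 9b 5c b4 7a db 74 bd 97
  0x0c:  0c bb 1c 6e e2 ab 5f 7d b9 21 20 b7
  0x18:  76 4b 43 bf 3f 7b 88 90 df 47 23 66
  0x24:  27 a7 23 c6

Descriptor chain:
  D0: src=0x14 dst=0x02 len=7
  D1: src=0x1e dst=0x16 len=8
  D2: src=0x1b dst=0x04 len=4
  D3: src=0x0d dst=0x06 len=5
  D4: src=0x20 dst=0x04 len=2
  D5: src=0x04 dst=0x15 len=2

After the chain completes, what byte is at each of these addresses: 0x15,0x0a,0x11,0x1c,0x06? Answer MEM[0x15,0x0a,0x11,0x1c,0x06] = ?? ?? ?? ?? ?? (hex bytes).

MEM[0x15,0x0a,0x11,0x1c,0x06] = df ab ab 27 bb

  after D0: wrote 7B at 0x02 = b92120b7764b43
  after D1: wrote 8B at 0x16 = 8890df47236627a7
  after D2: wrote 4B at 0x04 = 6627a788
  after D3: wrote 5B at 0x06 = bb1c6ee2ab
  after D4: wrote 2B at 0x04 = df47
  after D5: wrote 2B at 0x15 = df47
query mem[0x15]=0xdf, mem[0x0a]=0xab, mem[0x11]=0xab, mem[0x1c]=0x27, mem[0x06]=0xbb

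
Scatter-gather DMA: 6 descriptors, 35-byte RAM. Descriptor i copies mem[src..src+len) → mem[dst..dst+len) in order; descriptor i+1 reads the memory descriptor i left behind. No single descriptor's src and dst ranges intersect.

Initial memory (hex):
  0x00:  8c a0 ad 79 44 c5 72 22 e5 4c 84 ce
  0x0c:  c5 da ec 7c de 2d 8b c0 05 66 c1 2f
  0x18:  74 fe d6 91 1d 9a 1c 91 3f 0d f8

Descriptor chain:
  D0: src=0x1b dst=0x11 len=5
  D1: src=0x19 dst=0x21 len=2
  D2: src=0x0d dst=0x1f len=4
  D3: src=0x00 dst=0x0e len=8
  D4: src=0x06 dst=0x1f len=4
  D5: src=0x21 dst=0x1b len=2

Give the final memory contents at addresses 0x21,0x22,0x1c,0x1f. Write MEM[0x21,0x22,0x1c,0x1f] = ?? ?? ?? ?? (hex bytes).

[0] 0x1b->0x11 len=5 : 91 1d 9a 1c 91
[1] 0x19->0x21 len=2 : fe d6
[2] 0x0d->0x1f len=4 : da ec 7c de
[3] 0x00->0x0e len=8 : 8c a0 ad 79 44 c5 72 22
[4] 0x06->0x1f len=4 : 72 22 e5 4c
[5] 0x21->0x1b len=2 : e5 4c
query mem[0x21]=0xe5, mem[0x22]=0x4c, mem[0x1c]=0x4c, mem[0x1f]=0x72

MEM[0x21,0x22,0x1c,0x1f] = e5 4c 4c 72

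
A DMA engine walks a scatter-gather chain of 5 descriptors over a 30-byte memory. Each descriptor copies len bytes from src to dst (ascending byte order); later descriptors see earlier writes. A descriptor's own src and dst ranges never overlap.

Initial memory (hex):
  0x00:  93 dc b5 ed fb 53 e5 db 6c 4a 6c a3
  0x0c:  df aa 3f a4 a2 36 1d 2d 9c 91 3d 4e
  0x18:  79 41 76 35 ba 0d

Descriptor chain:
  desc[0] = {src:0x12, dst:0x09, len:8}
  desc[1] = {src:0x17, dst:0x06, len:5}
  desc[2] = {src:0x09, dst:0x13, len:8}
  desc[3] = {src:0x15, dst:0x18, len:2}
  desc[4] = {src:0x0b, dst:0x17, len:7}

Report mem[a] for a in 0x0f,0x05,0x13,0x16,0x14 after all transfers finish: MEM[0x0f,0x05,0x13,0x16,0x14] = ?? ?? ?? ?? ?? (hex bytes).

[0] 0x12->0x09 len=8 : 1d 2d 9c 91 3d 4e 79 41
[1] 0x17->0x06 len=5 : 4e 79 41 76 35
[2] 0x09->0x13 len=8 : 76 35 9c 91 3d 4e 79 41
[3] 0x15->0x18 len=2 : 9c 91
[4] 0x0b->0x17 len=7 : 9c 91 3d 4e 79 41 36
query mem[0x0f]=0x79, mem[0x05]=0x53, mem[0x13]=0x76, mem[0x16]=0x91, mem[0x14]=0x35

MEM[0x0f,0x05,0x13,0x16,0x14] = 79 53 76 91 35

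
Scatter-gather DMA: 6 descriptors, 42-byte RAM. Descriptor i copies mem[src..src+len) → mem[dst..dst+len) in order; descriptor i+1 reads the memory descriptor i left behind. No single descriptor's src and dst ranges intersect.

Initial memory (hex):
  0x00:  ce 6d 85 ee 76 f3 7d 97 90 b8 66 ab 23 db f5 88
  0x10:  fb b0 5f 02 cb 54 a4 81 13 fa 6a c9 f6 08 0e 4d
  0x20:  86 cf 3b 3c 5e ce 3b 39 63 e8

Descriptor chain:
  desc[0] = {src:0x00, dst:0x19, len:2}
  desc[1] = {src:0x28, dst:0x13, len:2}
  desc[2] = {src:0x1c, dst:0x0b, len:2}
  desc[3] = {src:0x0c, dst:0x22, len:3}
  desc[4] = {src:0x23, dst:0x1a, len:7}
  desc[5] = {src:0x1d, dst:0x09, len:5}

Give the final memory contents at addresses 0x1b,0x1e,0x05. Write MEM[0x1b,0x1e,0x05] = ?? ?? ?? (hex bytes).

[0] 0x00->0x19 len=2 : ce 6d
[1] 0x28->0x13 len=2 : 63 e8
[2] 0x1c->0x0b len=2 : f6 08
[3] 0x0c->0x22 len=3 : 08 db f5
[4] 0x23->0x1a len=7 : db f5 ce 3b 39 63 e8
[5] 0x1d->0x09 len=5 : 3b 39 63 e8 cf
query mem[0x1b]=0xf5, mem[0x1e]=0x39, mem[0x05]=0xf3

MEM[0x1b,0x1e,0x05] = f5 39 f3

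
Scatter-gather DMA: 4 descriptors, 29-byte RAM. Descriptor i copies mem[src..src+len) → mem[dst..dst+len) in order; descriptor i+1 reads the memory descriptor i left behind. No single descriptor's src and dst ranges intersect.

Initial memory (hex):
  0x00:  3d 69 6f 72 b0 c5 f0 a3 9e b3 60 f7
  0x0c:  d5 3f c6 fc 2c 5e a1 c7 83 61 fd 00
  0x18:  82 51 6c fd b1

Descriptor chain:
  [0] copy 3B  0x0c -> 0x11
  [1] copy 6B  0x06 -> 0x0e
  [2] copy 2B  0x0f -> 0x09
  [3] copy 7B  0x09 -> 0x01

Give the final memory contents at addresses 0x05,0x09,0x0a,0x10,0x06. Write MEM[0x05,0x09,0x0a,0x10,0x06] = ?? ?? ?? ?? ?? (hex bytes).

  after D0: wrote 3B at 0x11 = d53fc6
  after D1: wrote 6B at 0x0e = f0a39eb360f7
  after D2: wrote 2B at 0x09 = a39e
  after D3: wrote 7B at 0x01 = a39ef7d53ff0a3
query mem[0x05]=0x3f, mem[0x09]=0xa3, mem[0x0a]=0x9e, mem[0x10]=0x9e, mem[0x06]=0xf0

MEM[0x05,0x09,0x0a,0x10,0x06] = 3f a3 9e 9e f0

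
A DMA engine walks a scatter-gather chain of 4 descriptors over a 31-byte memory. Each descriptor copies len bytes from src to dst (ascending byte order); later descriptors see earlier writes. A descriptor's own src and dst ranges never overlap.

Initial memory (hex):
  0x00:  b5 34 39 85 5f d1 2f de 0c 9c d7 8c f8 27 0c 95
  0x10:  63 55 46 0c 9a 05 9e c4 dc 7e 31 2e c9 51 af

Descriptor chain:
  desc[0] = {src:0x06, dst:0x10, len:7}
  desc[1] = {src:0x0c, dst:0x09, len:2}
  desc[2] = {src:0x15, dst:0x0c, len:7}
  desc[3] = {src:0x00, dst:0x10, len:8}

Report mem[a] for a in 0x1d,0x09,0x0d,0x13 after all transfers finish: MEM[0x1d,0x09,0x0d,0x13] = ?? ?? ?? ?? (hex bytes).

#0 dst[0x10+7] := {0x2f,0xde,0x0c,0x9c,0xd7,0x8c,0xf8}
#1 dst[0x09+2] := {0xf8,0x27}
#2 dst[0x0c+7] := {0x8c,0xf8,0xc4,0xdc,0x7e,0x31,0x2e}
#3 dst[0x10+8] := {0xb5,0x34,0x39,0x85,0x5f,0xd1,0x2f,0xde}
query mem[0x1d]=0x51, mem[0x09]=0xf8, mem[0x0d]=0xf8, mem[0x13]=0x85

MEM[0x1d,0x09,0x0d,0x13] = 51 f8 f8 85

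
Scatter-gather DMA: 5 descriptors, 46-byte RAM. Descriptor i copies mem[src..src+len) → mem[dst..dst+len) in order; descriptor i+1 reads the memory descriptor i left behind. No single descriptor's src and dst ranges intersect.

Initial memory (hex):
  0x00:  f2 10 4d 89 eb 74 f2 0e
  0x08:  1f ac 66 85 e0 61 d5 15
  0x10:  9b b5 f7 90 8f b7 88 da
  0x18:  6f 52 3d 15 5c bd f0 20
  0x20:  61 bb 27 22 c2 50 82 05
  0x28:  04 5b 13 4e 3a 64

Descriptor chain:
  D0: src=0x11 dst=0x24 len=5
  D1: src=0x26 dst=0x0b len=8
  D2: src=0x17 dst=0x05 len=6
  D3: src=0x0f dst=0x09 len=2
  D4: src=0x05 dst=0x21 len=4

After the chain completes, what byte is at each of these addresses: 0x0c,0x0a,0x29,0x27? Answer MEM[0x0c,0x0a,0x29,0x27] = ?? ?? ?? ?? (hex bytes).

#0 dst[0x24+5] := {0xb5,0xf7,0x90,0x8f,0xb7}
#1 dst[0x0b+8] := {0x90,0x8f,0xb7,0x5b,0x13,0x4e,0x3a,0x64}
#2 dst[0x05+6] := {0xda,0x6f,0x52,0x3d,0x15,0x5c}
#3 dst[0x09+2] := {0x13,0x4e}
#4 dst[0x21+4] := {0xda,0x6f,0x52,0x3d}
query mem[0x0c]=0x8f, mem[0x0a]=0x4e, mem[0x29]=0x5b, mem[0x27]=0x8f

MEM[0x0c,0x0a,0x29,0x27] = 8f 4e 5b 8f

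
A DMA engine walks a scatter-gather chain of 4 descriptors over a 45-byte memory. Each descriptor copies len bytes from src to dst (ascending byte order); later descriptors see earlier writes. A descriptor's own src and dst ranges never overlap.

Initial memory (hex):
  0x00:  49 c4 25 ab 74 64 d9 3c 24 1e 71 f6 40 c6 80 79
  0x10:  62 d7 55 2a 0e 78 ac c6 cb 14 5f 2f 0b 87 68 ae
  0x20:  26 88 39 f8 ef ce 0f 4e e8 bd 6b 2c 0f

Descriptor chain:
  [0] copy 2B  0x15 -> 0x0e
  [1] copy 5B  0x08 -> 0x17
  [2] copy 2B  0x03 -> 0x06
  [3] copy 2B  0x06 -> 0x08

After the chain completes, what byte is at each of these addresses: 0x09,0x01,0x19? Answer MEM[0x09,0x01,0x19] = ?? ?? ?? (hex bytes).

MEM[0x09,0x01,0x19] = 74 c4 71

[0] 0x15->0x0e len=2 : 78 ac
[1] 0x08->0x17 len=5 : 24 1e 71 f6 40
[2] 0x03->0x06 len=2 : ab 74
[3] 0x06->0x08 len=2 : ab 74
query mem[0x09]=0x74, mem[0x01]=0xc4, mem[0x19]=0x71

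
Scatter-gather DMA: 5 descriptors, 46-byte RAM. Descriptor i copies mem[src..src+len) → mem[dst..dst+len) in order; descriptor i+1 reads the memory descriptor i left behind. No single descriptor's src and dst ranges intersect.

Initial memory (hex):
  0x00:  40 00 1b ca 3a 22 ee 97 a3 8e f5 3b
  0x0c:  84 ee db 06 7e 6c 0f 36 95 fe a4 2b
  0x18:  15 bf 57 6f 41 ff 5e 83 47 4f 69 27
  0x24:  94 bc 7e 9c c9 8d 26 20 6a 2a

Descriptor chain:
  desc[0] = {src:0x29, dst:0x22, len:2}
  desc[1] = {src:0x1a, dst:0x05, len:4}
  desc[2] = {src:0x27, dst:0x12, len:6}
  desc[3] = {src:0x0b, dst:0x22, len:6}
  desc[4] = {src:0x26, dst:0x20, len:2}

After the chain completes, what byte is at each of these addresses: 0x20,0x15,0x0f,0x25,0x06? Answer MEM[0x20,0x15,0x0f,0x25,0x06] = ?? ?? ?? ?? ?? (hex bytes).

[0] 0x29->0x22 len=2 : 8d 26
[1] 0x1a->0x05 len=4 : 57 6f 41 ff
[2] 0x27->0x12 len=6 : 9c c9 8d 26 20 6a
[3] 0x0b->0x22 len=6 : 3b 84 ee db 06 7e
[4] 0x26->0x20 len=2 : 06 7e
query mem[0x20]=0x06, mem[0x15]=0x26, mem[0x0f]=0x06, mem[0x25]=0xdb, mem[0x06]=0x6f

MEM[0x20,0x15,0x0f,0x25,0x06] = 06 26 06 db 6f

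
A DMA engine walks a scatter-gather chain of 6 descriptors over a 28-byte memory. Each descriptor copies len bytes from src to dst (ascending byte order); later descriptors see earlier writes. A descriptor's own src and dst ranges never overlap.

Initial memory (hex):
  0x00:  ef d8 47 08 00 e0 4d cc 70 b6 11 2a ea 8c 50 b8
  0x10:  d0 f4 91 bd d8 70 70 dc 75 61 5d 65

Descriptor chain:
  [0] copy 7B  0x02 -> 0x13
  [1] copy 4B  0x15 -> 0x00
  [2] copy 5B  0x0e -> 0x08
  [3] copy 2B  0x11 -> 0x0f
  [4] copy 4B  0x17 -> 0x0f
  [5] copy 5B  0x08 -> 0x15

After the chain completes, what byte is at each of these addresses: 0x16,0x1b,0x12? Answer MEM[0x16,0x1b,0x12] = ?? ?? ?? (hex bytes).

#0 dst[0x13+7] := {0x47,0x08,0x00,0xe0,0x4d,0xcc,0x70}
#1 dst[0x00+4] := {0x00,0xe0,0x4d,0xcc}
#2 dst[0x08+5] := {0x50,0xb8,0xd0,0xf4,0x91}
#3 dst[0x0f+2] := {0xf4,0x91}
#4 dst[0x0f+4] := {0x4d,0xcc,0x70,0x5d}
#5 dst[0x15+5] := {0x50,0xb8,0xd0,0xf4,0x91}
query mem[0x16]=0xb8, mem[0x1b]=0x65, mem[0x12]=0x5d

MEM[0x16,0x1b,0x12] = b8 65 5d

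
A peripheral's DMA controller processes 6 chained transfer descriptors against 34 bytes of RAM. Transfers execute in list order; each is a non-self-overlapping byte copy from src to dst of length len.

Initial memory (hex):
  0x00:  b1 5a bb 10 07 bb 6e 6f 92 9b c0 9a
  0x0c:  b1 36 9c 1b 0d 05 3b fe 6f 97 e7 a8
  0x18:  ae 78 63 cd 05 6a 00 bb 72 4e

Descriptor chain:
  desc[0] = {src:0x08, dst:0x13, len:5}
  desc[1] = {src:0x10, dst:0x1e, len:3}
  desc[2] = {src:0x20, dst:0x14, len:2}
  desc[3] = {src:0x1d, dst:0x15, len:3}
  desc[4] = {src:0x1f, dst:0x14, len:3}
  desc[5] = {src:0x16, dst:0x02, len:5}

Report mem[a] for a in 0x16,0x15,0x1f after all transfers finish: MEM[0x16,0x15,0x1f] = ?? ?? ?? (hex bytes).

#0 dst[0x13+5] := {0x92,0x9b,0xc0,0x9a,0xb1}
#1 dst[0x1e+3] := {0x0d,0x05,0x3b}
#2 dst[0x14+2] := {0x3b,0x4e}
#3 dst[0x15+3] := {0x6a,0x0d,0x05}
#4 dst[0x14+3] := {0x05,0x3b,0x4e}
#5 dst[0x02+5] := {0x4e,0x05,0xae,0x78,0x63}
query mem[0x16]=0x4e, mem[0x15]=0x3b, mem[0x1f]=0x05

MEM[0x16,0x15,0x1f] = 4e 3b 05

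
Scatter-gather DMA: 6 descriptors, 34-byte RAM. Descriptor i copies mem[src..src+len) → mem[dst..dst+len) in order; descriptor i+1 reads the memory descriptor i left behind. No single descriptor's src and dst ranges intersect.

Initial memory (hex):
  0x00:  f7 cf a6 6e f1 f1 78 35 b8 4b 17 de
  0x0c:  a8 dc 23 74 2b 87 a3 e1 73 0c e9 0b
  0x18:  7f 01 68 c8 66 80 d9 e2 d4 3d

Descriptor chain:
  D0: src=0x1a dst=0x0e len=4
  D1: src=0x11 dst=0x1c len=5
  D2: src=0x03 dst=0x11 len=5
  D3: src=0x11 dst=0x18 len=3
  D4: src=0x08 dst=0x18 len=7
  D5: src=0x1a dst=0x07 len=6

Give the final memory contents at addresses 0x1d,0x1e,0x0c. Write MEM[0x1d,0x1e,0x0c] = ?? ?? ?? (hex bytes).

MEM[0x1d,0x1e,0x0c] = dc 68 73

[0] 0x1a->0x0e len=4 : 68 c8 66 80
[1] 0x11->0x1c len=5 : 80 a3 e1 73 0c
[2] 0x03->0x11 len=5 : 6e f1 f1 78 35
[3] 0x11->0x18 len=3 : 6e f1 f1
[4] 0x08->0x18 len=7 : b8 4b 17 de a8 dc 68
[5] 0x1a->0x07 len=6 : 17 de a8 dc 68 73
query mem[0x1d]=0xdc, mem[0x1e]=0x68, mem[0x0c]=0x73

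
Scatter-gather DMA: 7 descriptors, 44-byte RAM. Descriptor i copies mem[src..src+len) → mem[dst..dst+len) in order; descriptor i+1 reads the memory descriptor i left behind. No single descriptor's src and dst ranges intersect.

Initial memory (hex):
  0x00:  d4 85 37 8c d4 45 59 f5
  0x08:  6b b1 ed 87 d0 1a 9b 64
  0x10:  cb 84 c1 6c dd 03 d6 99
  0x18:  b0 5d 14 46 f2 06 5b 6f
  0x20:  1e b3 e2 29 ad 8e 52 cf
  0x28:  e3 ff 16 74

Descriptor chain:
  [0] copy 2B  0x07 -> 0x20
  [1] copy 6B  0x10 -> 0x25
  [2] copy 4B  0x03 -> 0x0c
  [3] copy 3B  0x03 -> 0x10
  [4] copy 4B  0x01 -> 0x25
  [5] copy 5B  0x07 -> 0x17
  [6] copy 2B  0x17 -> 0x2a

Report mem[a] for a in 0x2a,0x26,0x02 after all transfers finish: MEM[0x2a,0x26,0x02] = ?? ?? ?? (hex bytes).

MEM[0x2a,0x26,0x02] = f5 37 37

D0: mem[0x20..0x21] <- [f5 6b]
D1: mem[0x25..0x2a] <- [cb 84 c1 6c dd 03]
D2: mem[0x0c..0x0f] <- [8c d4 45 59]
D3: mem[0x10..0x12] <- [8c d4 45]
D4: mem[0x25..0x28] <- [85 37 8c d4]
D5: mem[0x17..0x1b] <- [f5 6b b1 ed 87]
D6: mem[0x2a..0x2b] <- [f5 6b]
query mem[0x2a]=0xf5, mem[0x26]=0x37, mem[0x02]=0x37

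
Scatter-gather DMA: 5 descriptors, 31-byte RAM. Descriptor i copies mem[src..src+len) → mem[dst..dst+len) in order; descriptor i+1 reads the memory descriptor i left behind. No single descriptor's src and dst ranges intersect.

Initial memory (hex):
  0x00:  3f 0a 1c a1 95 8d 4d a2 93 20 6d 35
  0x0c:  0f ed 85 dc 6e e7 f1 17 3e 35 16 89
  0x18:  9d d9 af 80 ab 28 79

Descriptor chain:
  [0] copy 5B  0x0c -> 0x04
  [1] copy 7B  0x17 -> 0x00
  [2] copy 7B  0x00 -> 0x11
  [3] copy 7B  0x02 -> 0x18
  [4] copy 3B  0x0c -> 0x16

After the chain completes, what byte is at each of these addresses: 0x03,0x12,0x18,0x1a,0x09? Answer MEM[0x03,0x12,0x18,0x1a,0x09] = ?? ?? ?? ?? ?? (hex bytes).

D0: mem[0x04..0x08] <- [0f ed 85 dc 6e]
D1: mem[0x00..0x06] <- [89 9d d9 af 80 ab 28]
D2: mem[0x11..0x17] <- [89 9d d9 af 80 ab 28]
D3: mem[0x18..0x1e] <- [d9 af 80 ab 28 dc 6e]
D4: mem[0x16..0x18] <- [0f ed 85]
query mem[0x03]=0xaf, mem[0x12]=0x9d, mem[0x18]=0x85, mem[0x1a]=0x80, mem[0x09]=0x20

MEM[0x03,0x12,0x18,0x1a,0x09] = af 9d 85 80 20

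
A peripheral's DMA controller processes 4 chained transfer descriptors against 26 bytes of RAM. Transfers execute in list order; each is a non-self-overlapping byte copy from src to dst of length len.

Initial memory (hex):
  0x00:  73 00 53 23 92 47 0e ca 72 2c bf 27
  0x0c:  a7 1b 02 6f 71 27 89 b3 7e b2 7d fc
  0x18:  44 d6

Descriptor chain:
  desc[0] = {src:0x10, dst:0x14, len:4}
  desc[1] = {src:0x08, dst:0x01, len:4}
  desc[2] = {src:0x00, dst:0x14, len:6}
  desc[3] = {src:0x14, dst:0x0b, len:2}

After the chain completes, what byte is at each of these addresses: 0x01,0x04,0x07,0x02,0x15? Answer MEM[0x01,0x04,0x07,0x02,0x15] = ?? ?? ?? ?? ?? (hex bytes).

[0] 0x10->0x14 len=4 : 71 27 89 b3
[1] 0x08->0x01 len=4 : 72 2c bf 27
[2] 0x00->0x14 len=6 : 73 72 2c bf 27 47
[3] 0x14->0x0b len=2 : 73 72
query mem[0x01]=0x72, mem[0x04]=0x27, mem[0x07]=0xca, mem[0x02]=0x2c, mem[0x15]=0x72

MEM[0x01,0x04,0x07,0x02,0x15] = 72 27 ca 2c 72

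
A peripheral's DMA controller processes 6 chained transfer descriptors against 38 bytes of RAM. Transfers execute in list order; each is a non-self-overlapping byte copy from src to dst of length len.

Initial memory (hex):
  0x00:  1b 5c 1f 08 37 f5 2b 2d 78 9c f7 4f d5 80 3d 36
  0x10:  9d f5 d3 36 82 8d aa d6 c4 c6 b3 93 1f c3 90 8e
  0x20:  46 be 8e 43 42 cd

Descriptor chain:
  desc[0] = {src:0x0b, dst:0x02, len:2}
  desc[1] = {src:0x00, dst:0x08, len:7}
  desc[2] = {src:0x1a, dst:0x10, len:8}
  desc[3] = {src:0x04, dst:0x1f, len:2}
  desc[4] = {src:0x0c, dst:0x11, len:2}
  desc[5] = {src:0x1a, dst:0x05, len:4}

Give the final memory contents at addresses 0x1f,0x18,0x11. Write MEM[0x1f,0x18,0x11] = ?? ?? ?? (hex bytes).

MEM[0x1f,0x18,0x11] = 37 c4 37

[0] 0x0b->0x02 len=2 : 4f d5
[1] 0x00->0x08 len=7 : 1b 5c 4f d5 37 f5 2b
[2] 0x1a->0x10 len=8 : b3 93 1f c3 90 8e 46 be
[3] 0x04->0x1f len=2 : 37 f5
[4] 0x0c->0x11 len=2 : 37 f5
[5] 0x1a->0x05 len=4 : b3 93 1f c3
query mem[0x1f]=0x37, mem[0x18]=0xc4, mem[0x11]=0x37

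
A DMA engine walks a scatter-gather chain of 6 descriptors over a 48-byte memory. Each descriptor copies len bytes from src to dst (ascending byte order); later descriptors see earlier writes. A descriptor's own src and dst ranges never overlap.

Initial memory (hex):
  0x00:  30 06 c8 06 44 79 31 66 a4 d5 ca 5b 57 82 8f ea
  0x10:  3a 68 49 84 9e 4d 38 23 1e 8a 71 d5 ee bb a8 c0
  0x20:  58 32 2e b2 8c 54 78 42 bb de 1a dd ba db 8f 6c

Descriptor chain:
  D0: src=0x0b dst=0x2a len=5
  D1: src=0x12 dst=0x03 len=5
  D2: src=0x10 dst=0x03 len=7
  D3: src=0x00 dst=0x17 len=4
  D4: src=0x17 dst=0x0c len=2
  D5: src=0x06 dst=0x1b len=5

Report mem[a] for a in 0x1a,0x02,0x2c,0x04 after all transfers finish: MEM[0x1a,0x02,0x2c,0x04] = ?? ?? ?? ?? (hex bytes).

MEM[0x1a,0x02,0x2c,0x04] = 3a c8 82 68

  after D0: wrote 5B at 0x2a = 5b57828fea
  after D1: wrote 5B at 0x03 = 49849e4d38
  after D2: wrote 7B at 0x03 = 3a6849849e4d38
  after D3: wrote 4B at 0x17 = 3006c83a
  after D4: wrote 2B at 0x0c = 3006
  after D5: wrote 5B at 0x1b = 849e4d38ca
query mem[0x1a]=0x3a, mem[0x02]=0xc8, mem[0x2c]=0x82, mem[0x04]=0x68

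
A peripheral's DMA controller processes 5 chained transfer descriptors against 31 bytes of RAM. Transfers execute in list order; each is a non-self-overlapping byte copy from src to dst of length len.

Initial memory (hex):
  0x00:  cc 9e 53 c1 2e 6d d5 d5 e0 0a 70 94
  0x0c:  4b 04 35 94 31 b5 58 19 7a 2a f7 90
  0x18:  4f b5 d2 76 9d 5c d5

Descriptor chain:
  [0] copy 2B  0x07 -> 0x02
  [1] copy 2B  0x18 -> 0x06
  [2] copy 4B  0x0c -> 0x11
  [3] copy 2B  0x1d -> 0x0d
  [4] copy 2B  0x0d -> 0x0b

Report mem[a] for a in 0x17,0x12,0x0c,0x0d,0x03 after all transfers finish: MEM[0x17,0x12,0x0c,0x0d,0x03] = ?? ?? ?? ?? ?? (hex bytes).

  after D0: wrote 2B at 0x02 = d5e0
  after D1: wrote 2B at 0x06 = 4fb5
  after D2: wrote 4B at 0x11 = 4b043594
  after D3: wrote 2B at 0x0d = 5cd5
  after D4: wrote 2B at 0x0b = 5cd5
query mem[0x17]=0x90, mem[0x12]=0x04, mem[0x0c]=0xd5, mem[0x0d]=0x5c, mem[0x03]=0xe0

MEM[0x17,0x12,0x0c,0x0d,0x03] = 90 04 d5 5c e0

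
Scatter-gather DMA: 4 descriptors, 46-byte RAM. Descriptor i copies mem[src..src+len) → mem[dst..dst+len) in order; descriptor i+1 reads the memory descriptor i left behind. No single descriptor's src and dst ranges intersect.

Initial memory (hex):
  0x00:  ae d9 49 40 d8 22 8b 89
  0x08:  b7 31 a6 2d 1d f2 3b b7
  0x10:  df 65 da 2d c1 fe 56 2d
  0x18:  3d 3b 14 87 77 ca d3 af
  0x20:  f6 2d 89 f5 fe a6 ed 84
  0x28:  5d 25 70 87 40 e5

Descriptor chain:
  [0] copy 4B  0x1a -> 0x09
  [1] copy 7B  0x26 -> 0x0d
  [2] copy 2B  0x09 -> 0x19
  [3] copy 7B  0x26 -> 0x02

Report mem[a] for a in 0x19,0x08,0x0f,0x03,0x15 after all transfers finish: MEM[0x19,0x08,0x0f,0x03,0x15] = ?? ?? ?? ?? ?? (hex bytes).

MEM[0x19,0x08,0x0f,0x03,0x15] = 14 40 5d 84 fe

#0 dst[0x09+4] := {0x14,0x87,0x77,0xca}
#1 dst[0x0d+7] := {0xed,0x84,0x5d,0x25,0x70,0x87,0x40}
#2 dst[0x19+2] := {0x14,0x87}
#3 dst[0x02+7] := {0xed,0x84,0x5d,0x25,0x70,0x87,0x40}
query mem[0x19]=0x14, mem[0x08]=0x40, mem[0x0f]=0x5d, mem[0x03]=0x84, mem[0x15]=0xfe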